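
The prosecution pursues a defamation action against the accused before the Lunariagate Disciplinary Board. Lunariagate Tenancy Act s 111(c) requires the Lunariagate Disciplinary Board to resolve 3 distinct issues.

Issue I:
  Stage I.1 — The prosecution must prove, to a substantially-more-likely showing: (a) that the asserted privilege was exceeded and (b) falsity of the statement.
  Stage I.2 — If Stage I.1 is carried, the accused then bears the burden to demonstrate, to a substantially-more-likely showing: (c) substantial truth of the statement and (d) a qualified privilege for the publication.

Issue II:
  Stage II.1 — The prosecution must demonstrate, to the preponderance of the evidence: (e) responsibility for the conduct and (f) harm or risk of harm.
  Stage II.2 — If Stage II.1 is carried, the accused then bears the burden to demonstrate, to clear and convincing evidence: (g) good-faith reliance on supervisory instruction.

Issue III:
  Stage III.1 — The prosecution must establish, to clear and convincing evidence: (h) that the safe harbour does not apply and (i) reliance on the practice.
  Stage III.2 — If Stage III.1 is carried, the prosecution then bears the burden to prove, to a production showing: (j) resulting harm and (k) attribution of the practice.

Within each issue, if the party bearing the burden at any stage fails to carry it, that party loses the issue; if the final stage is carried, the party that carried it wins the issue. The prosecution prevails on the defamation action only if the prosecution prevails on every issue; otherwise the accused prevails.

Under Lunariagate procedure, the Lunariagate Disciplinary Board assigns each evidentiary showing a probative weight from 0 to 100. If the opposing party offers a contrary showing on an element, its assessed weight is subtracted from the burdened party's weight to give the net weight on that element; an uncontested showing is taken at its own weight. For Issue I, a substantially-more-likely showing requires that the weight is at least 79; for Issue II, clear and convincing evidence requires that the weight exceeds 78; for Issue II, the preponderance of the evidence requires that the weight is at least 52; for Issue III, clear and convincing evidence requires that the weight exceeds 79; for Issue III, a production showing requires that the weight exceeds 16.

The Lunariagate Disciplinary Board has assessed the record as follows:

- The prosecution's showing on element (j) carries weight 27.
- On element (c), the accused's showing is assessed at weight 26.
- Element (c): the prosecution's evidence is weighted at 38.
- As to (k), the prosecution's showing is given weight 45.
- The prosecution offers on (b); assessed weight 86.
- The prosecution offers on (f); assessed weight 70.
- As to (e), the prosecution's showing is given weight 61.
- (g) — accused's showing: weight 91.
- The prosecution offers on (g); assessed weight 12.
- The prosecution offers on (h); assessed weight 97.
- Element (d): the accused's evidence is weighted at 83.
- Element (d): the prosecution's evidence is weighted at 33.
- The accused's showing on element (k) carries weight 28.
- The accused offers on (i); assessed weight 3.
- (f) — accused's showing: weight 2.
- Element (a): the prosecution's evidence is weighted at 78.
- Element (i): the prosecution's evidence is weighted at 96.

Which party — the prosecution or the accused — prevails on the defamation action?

— Issue I —
At Stage I.1 the prosecution must meet a substantially-more-likely showing (weight is at least 79): on (a) the weight is 78, which does not reach 79, so (a) does not meet the standard; on (b) the weight is 86, which does reach 79, so (b) meets the standard.
  Stage I.1 not carried; the prosecution fails its burden.
So the accused prevails on this issue.
— Issue II —
Stage II.1 — burden on prosecution; standard: the preponderance of the evidence (weight is at least 52).
    (e): 61 ≥ 52 [met]
    (f): 70 − 2 = 68 ≥ 52 [met]
  All elements met. The burden passes to the accused.
Stage II.2 — burden on accused; standard: clear and convincing evidence (weight exceeds 78).
    (g): 91 − 12 = 79 > 78 [met]
  The accused carries the last stage.
All stages carried — the accused prevails on this issue.
— Issue III —
At Stage III.1 the prosecution must meet clear and convincing evidence (weight exceeds 79): on (h) the weight is 97, which does exceed 79, so (h) meets the standard; on (i) the weight is 96 less the opposing 3 gives net 93, > 79, so (i) meets the standard.
  Stage III.1 carried; the burden remains with the prosecution.
At Stage III.2 the prosecution must meet a production showing (weight exceeds 16): on (j) the weight is 27, which does exceed 16, so (j) meets the standard; on (k) the weight is 45 less the opposing 28 gives net 17, > 16, so (k) meets the standard.
  All elements met at the final stage.
With every stage satisfied, the prosecution prevails on this issue.
Per-issue: Issue I → accused; Issue II → accused; Issue III → prosecution. The prosecution must prevail on every issue; overall, the accused prevails.

accused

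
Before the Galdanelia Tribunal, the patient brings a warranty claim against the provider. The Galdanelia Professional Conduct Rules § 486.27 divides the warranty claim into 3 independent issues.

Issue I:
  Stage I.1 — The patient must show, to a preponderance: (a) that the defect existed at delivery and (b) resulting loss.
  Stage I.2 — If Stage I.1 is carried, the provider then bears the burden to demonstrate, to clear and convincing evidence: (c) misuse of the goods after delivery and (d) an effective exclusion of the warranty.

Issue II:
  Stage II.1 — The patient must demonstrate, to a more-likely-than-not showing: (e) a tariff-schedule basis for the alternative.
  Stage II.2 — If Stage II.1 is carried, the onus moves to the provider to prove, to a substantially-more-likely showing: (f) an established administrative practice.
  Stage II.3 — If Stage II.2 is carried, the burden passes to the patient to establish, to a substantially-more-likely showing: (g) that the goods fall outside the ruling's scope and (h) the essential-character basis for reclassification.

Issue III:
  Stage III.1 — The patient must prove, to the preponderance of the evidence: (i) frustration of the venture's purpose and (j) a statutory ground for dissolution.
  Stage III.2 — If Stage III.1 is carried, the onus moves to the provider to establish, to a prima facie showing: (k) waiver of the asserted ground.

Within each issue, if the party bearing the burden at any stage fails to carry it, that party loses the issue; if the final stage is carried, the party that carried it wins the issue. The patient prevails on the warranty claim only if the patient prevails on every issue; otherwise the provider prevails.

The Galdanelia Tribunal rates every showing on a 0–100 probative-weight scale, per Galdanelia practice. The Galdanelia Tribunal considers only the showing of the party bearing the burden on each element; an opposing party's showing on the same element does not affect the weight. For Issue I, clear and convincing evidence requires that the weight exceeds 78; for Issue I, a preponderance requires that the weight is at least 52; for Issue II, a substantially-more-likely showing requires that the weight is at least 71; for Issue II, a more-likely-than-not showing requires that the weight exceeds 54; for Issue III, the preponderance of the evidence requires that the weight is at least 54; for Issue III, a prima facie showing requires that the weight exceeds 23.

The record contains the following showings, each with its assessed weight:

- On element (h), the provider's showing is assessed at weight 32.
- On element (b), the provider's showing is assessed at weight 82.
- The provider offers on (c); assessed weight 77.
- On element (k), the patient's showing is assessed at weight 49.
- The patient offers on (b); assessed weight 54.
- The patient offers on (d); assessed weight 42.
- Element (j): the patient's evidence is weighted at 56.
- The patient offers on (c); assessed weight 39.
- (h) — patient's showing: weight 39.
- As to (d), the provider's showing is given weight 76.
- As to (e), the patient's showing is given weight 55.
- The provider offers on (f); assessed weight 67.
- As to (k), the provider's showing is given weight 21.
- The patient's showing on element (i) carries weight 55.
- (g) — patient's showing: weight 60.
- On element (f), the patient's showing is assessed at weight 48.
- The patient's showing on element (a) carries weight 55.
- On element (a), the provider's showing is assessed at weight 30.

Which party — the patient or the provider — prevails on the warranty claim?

— Issue I —
Stage I.1 (patient, a preponderance, weight is at least 52): (a) 55 (provider's 30 disregarded) ≥ 52 — meets; (b) 54 (provider's 82 disregarded) ≥ 52 — meets.
  Stage I.1 carried; the burden shifts to the provider.
Stage I.2 (provider, clear and convincing evidence, weight exceeds 78): (c) 77 (patient's 39 disregarded) ≤ 78 — fails; (d) 76 (patient's 42 disregarded) ≤ 78 — fails.
  Stage I.2 not carried; the provider fails its burden.
So the patient prevails on this issue.
— Issue II —
At Stage II.1 the patient must meet a more-likely-than-not showing (weight exceeds 54): on (e) the weight is 55, > 54, so (e) meets the standard.
  Stage II.1 is satisfied; the onus moves to the provider.
At Stage II.2 the provider must meet a substantially-more-likely showing (weight is at least 71): on (f) the weight is 67 (the patient's 48 is given no effect), < 71, so (f) does not meet the standard.
  Stage II.2 not carried; the provider fails its burden.
The patient prevails on this issue.
— Issue III —
At Stage III.1 the patient must meet the preponderance of the evidence (weight is at least 54): on (i) the weight is 55, which does reach 54, so (i) meets the standard; on (j) the weight is 56, ≥ 54, so (j) meets the standard.
  Stage III.1 is satisfied; the onus moves to the provider.
At Stage III.2 the provider must meet a prima facie showing (weight exceeds 23): on (k) the weight is 21 (the patient's 49 is given no effect), which does not exceed 23, so (k) does not meet the standard.
  Stage III.2 not carried; the provider fails its burden.
The patient prevails on this issue.
Per-issue: Issue I → patient; Issue II → patient; Issue III → patient. The patient must prevail on every issue; overall, the patient prevails.

patient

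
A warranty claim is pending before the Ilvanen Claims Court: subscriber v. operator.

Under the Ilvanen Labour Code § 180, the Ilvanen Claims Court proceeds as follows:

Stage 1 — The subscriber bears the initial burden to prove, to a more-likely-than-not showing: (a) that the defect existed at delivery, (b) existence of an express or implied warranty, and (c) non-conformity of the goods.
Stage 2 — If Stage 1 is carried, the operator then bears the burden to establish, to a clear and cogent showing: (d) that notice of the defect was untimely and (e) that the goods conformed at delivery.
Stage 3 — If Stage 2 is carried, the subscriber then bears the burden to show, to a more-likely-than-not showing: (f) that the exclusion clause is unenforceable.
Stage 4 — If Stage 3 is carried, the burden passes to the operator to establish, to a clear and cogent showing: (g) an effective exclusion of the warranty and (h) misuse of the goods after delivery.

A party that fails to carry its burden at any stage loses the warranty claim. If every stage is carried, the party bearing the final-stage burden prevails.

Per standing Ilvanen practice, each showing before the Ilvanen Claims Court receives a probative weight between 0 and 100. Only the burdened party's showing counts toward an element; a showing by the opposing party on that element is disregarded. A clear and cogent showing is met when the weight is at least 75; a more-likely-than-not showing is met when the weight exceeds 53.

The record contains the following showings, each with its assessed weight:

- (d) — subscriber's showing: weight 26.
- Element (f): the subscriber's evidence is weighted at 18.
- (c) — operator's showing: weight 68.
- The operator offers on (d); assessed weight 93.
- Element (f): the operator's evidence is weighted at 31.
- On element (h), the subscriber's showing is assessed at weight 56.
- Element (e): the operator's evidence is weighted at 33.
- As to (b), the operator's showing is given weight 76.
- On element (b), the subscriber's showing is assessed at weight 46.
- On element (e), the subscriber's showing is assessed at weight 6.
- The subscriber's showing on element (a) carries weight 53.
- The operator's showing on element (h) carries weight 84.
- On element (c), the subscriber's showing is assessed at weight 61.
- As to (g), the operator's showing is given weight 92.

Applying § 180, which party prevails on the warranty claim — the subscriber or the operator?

Stage 1 — burden on subscriber; standard: a more-likely-than-not showing (weight exceeds 53).
    (a): 53 ≤ 53 [not met]
    (b): 46 (operator's 76 disregarded) ≤ 53 [not met]
    (c): 61 (operator's 68 disregarded) > 53 [met]
  Not every element is met, so the subscriber fails to carry Stage 1.
So the operator prevails.

operator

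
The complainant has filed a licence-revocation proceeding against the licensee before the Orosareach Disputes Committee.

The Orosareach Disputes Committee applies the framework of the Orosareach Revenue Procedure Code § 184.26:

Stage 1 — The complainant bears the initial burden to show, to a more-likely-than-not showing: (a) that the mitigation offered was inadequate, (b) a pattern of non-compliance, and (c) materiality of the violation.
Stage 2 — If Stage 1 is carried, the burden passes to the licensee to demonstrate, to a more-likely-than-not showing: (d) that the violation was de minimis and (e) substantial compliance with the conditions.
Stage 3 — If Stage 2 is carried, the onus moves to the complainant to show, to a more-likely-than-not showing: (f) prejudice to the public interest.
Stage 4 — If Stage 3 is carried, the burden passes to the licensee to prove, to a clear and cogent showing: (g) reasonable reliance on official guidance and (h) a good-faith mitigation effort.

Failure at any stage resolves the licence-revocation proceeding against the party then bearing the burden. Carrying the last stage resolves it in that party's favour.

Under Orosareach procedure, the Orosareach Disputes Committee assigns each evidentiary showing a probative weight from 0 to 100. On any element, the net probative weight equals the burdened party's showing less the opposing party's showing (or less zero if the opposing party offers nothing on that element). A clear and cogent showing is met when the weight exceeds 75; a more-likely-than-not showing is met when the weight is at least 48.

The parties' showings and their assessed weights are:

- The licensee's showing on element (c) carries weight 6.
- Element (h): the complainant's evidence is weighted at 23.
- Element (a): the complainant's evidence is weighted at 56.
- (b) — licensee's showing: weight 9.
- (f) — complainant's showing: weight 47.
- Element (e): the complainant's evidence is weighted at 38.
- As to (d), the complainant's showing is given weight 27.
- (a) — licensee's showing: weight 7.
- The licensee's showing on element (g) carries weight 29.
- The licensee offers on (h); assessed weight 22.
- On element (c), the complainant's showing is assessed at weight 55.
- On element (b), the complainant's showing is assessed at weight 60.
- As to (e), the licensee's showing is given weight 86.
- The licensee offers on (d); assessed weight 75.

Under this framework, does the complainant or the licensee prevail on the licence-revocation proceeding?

licensee

Stage 1 (complainant, a more-likely-than-not showing, weight is at least 48): (a) net 56−7=49 ≥ 48 — meets; (b) net 60−9=51 ≥ 48 — meets; (c) net 55−6=49 ≥ 48 — meets.
  All elements met. The burden passes to the licensee.
Stage 2 (licensee, a more-likely-than-not showing, weight is at least 48): (d) net 75−27=48 ≥ 48 — meets; (e) net 86−38=48 ≥ 48 — meets.
  Stage 2 is satisfied; the onus moves to the complainant.
Stage 3 (complainant, a more-likely-than-not showing, weight is at least 48): (f) 47 < 48 — fails.
  Not every element is met, so the complainant fails to carry Stage 3.
The licensee prevails.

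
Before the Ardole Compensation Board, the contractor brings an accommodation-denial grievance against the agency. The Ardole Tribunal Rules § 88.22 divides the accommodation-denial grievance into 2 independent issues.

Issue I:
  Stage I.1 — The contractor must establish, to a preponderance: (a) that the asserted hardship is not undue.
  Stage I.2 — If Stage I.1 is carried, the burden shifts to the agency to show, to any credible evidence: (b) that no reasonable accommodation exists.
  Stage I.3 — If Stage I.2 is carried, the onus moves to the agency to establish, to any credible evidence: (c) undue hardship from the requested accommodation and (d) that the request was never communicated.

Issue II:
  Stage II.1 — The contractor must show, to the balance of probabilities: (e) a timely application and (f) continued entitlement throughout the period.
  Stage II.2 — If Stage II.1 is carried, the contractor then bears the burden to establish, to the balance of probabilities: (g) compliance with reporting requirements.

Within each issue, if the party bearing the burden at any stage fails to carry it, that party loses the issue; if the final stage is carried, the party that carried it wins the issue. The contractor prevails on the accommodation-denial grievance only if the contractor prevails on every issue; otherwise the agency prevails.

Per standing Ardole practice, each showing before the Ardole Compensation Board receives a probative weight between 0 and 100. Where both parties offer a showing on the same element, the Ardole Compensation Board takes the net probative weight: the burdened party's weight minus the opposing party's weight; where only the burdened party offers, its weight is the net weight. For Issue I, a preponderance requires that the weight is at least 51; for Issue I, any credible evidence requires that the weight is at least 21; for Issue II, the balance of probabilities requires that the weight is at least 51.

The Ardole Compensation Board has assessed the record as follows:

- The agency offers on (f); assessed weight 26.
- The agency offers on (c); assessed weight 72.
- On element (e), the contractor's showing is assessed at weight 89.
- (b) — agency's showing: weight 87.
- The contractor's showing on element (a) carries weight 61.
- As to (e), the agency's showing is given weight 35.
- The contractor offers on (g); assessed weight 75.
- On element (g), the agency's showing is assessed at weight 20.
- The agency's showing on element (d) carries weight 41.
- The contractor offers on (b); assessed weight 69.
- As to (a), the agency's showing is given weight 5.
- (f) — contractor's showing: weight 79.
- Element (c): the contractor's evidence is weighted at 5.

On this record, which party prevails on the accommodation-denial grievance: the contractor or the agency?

contractor

— Issue I —
Stage I.1 — burden on contractor; standard: a preponderance (weight is at least 51).
    (a): 61 − 5 = 56 ≥ 51 [met]
  Stage I.1 is satisfied; the onus moves to the agency.
Stage I.2 — burden on agency; standard: any credible evidence (weight is at least 21).
    (b): 87 − 69 = 18 < 21 [not met]
  Stage I.2 not carried; the agency fails its burden.
The analysis ends at Stage I.2; the contractor prevails on this issue.
— Issue II —
Stage II.1 (contractor, the balance of probabilities, weight is at least 51): (e) net 89−35=54 ≥ 51 — meets; (f) net 79−26=53 ≥ 51 — meets.
  Stage II.1 carried; the burden remains with the contractor.
Stage II.2 (contractor, the balance of probabilities, weight is at least 51): (g) net 75−20=55 ≥ 51 — meets.
  The contractor carries the last stage.
Every stage carried; the contractor prevails on this issue.
Per-issue: Issue I → contractor; Issue II → contractor. The contractor must prevail on every issue; overall, the contractor prevails.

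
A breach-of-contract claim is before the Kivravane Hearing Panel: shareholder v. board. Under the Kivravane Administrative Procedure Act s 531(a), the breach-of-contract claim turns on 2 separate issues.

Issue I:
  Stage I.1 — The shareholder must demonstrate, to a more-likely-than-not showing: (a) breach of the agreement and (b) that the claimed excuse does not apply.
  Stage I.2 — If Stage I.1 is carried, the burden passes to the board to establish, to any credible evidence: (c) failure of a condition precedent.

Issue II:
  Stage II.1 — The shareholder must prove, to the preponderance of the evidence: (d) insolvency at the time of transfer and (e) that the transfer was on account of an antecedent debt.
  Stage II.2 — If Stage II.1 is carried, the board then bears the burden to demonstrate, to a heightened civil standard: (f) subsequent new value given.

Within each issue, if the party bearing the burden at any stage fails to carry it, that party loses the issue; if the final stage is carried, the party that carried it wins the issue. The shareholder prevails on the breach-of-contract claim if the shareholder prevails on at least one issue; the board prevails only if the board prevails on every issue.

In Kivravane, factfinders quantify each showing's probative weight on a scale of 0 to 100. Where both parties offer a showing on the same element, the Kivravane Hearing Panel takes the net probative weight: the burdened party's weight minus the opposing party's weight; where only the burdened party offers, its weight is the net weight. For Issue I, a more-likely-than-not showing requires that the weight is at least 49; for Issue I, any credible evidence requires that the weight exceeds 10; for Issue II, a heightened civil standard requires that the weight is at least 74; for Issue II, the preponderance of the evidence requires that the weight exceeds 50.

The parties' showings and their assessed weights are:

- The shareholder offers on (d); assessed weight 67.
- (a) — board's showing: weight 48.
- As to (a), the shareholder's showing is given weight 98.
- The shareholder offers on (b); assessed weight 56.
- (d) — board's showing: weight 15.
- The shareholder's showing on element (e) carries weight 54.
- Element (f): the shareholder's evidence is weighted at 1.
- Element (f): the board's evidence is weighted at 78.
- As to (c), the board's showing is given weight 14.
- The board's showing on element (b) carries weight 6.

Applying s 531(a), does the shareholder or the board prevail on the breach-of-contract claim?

board

— Issue I —
Stage I.1 (shareholder, a more-likely-than-not showing, weight is at least 49): (a) net 98−48=50 ≥ 49 — meets; (b) net 56−6=50 ≥ 49 — meets.
  Stage I.1 carried; the burden shifts to the board.
Stage I.2 (board, any credible evidence, weight exceeds 10): (c) 14 > 10 — meets.
  Stage I.2 carried; the final stage is satisfied.
Every stage carried; the board prevails on this issue.
— Issue II —
Stage II.1 — burden on shareholder; standard: the preponderance of the evidence (weight exceeds 50).
    (d): 67 − 15 = 52 > 50 [met]
    (e): 54 > 50 [met]
  All elements met. The burden passes to the board.
Stage II.2 — burden on board; standard: a heightened civil standard (weight is at least 74).
    (f): 78 − 1 = 77 ≥ 74 [met]
  All elements met at the final stage.
All stages carried — the board prevails on this issue.
Per-issue: Issue I → board; Issue II → board. The shareholder must prevail on at least one issue; overall, the board prevails.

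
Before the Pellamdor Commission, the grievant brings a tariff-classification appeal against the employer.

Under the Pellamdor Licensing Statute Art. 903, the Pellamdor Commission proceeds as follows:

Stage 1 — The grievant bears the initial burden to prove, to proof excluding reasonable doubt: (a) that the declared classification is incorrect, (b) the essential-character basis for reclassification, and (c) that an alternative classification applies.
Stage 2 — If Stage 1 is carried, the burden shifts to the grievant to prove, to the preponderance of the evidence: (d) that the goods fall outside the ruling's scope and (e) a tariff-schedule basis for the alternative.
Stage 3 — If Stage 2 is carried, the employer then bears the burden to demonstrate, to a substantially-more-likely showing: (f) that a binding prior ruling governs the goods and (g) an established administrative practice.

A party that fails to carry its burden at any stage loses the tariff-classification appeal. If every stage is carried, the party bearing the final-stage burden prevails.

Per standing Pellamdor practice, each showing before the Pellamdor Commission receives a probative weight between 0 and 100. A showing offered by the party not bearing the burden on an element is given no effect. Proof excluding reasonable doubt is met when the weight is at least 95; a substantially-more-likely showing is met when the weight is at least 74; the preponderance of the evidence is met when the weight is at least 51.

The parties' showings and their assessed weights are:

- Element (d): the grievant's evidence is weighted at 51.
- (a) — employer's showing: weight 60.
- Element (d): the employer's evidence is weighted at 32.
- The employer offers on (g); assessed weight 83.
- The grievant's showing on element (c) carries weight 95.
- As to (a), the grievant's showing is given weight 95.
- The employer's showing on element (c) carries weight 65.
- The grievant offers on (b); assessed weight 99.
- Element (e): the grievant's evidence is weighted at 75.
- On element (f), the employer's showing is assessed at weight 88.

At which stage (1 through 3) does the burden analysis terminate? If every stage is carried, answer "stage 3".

Stage 1 — burden on grievant; standard: proof excluding reasonable doubt (weight is at least 95).
    (a): 95 (employer's 60 disregarded) ≥ 95 [met]
    (b): 99 ≥ 95 [met]
    (c): 95 (employer's 65 disregarded) ≥ 95 [met]
  All elements met. The grievant retains the burden for Stage 2.
Stage 2 — burden on grievant; standard: the preponderance of the evidence (weight is at least 51).
    (d): 51 (employer's 32 disregarded) ≥ 51 [met]
    (e): 75 ≥ 51 [met]
  All elements met. The burden passes to the employer.
Stage 3 — burden on employer; standard: a substantially-more-likely showing (weight is at least 74).
    (f): 88 ≥ 74 [met]
    (g): 83 ≥ 74 [met]
  All elements met at the final stage.
All stages carried — the employer prevails.

stage 3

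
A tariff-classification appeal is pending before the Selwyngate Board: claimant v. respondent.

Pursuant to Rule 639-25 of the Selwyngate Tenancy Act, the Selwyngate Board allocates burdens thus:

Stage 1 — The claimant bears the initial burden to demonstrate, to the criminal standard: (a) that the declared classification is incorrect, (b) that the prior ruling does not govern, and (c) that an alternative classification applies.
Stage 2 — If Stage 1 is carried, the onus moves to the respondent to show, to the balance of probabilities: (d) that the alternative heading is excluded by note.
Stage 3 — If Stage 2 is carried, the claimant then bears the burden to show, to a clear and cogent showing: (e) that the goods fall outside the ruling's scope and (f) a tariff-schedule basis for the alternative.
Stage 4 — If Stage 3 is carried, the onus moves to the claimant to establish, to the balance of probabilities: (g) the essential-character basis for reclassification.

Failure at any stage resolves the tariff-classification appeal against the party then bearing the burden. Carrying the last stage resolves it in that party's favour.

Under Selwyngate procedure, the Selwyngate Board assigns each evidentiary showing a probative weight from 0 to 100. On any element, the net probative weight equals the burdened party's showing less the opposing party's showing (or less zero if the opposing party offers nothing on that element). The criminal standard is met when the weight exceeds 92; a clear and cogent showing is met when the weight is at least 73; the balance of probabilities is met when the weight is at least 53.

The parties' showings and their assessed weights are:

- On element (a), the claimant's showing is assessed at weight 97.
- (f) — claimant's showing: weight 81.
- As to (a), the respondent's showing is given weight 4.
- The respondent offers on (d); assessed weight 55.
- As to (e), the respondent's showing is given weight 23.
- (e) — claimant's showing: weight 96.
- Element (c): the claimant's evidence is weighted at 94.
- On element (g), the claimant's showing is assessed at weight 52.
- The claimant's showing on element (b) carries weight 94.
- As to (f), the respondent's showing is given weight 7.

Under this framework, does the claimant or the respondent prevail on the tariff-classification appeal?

respondent

At Stage 1 the claimant must meet the criminal standard (weight exceeds 92): on (a) the weight is 97 less the opposing 4 gives net 93, which does exceed 92, so (a) meets the standard; on (b) the weight is 94, > 92, so (b) meets the standard; on (c) the weight is 94, > 92, so (c) meets the standard.
  Stage 1 is satisfied; the onus moves to the respondent.
At Stage 2 the respondent must meet the balance of probabilities (weight is at least 53): on (d) the weight is 55, ≥ 53, so (d) meets the standard.
  Stage 2 carried; the burden shifts to the claimant.
At Stage 3 the claimant must meet a clear and cogent showing (weight is at least 73): on (e) the weight is 96 less the opposing 23 gives net 73, ≥ 73, so (e) meets the standard; on (f) the weight is 81 less the opposing 7 gives net 74, ≥ 73, so (f) meets the standard.
  Stage 3 carried; the burden remains with the claimant.
At Stage 4 the claimant must meet the balance of probabilities (weight is at least 53): on (g) the weight is 52, < 53, so (g) does not meet the standard.
  The claimant does not carry Stage 4.
The respondent prevails.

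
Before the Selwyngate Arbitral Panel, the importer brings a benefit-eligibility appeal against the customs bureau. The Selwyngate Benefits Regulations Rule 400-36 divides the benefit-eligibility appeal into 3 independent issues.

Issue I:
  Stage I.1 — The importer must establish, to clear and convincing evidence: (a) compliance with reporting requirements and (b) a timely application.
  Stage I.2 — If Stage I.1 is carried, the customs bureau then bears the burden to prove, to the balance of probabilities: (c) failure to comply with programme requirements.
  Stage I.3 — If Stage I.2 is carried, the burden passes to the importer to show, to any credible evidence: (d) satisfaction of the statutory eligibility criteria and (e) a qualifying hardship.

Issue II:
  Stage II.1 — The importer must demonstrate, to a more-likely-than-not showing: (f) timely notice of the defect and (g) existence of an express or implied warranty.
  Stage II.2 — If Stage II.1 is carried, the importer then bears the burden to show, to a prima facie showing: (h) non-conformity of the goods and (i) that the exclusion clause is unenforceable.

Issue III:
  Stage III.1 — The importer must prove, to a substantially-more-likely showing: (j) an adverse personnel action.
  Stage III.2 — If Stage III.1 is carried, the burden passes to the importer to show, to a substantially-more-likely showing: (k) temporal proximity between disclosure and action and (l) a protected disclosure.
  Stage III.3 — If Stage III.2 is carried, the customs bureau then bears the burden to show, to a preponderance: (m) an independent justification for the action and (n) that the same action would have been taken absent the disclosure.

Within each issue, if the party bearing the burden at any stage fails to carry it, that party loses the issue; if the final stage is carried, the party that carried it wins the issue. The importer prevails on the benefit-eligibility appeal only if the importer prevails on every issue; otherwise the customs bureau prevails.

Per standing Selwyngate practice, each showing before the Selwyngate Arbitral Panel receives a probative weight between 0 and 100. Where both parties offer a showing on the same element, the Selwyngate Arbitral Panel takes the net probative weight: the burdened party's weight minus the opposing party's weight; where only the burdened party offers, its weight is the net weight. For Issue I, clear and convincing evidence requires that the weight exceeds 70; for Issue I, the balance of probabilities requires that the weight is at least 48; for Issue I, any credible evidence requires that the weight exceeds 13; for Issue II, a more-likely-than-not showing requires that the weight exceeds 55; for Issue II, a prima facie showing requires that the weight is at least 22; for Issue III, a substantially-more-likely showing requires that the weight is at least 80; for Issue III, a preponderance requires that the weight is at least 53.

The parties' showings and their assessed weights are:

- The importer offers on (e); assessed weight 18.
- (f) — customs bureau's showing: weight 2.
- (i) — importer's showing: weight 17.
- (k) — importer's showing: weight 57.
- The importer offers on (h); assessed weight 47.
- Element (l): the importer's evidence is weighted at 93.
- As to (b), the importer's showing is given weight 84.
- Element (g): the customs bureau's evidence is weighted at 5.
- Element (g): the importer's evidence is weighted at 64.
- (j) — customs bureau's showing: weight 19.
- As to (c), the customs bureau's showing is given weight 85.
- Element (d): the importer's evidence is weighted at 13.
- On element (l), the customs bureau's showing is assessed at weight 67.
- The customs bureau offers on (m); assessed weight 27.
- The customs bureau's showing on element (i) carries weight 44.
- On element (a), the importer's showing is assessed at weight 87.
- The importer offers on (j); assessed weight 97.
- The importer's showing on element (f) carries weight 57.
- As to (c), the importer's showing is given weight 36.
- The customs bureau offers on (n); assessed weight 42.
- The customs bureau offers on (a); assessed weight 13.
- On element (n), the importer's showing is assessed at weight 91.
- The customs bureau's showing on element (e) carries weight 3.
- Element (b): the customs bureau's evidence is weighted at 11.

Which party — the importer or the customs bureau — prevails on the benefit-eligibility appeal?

— Issue I —
At Stage I.1 the importer must meet clear and convincing evidence (weight exceeds 70): on (a) the weight is 87 less the opposing 13 gives net 74, > 70, so (a) meets the standard; on (b) the weight is 84 less the opposing 11 gives net 73, > 70, so (b) meets the standard.
  All elements met. The burden passes to the customs bureau.
At Stage I.2 the customs bureau must meet the balance of probabilities (weight is at least 48): on (c) the weight is 85 less the opposing 36 gives net 49, which does reach 48, so (c) meets the standard.
  The customs bureau carries Stage I.2; the importer now bears the burden.
At Stage I.3 the importer must meet any credible evidence (weight exceeds 13): on (d) the weight is 13, ≤ 13, so (d) does not meet the standard; on (e) the weight is 18 less the opposing 3 gives net 15, which does exceed 13, so (e) meets the standard.
  Stage I.3 not carried; the importer fails its burden.
So the customs bureau prevails on this issue.
— Issue II —
Stage II.1 (importer, a more-likely-than-not showing, weight exceeds 55): (f) net 57−2=55 ≤ 55 — fails; (g) net 64−5=59 > 55 — meets.
  Not every element is met, so the importer fails to carry Stage II.1.
The analysis ends at Stage II.1; the customs bureau prevails on this issue.
— Issue III —
Stage III.1 — burden on importer; standard: a substantially-more-likely showing (weight is at least 80).
    (j): 97 − 19 = 78 < 80 [not met]
  Stage III.1 not carried; the importer fails its burden.
So the customs bureau prevails on this issue.
Per-issue: Issue I → customs bureau; Issue II → customs bureau; Issue III → customs bureau. The importer must prevail on every issue; overall, the customs bureau prevails.

customs bureau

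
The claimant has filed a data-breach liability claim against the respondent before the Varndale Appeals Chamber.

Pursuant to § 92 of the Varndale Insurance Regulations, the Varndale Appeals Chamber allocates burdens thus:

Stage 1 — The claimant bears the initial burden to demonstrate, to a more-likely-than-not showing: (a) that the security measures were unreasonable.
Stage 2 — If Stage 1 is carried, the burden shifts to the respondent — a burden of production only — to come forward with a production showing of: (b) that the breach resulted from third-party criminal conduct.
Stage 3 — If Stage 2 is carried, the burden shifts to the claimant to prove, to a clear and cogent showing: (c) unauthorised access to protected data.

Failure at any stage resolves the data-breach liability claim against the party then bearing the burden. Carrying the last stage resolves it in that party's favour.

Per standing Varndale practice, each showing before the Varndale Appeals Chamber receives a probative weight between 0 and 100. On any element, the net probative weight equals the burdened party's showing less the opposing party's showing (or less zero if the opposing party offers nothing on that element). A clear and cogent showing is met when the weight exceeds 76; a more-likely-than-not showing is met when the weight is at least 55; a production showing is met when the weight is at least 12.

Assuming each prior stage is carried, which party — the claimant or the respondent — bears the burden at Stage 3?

claimant

Stage 3's rule assigns the burden to the claimant (to a clear and cogent showing).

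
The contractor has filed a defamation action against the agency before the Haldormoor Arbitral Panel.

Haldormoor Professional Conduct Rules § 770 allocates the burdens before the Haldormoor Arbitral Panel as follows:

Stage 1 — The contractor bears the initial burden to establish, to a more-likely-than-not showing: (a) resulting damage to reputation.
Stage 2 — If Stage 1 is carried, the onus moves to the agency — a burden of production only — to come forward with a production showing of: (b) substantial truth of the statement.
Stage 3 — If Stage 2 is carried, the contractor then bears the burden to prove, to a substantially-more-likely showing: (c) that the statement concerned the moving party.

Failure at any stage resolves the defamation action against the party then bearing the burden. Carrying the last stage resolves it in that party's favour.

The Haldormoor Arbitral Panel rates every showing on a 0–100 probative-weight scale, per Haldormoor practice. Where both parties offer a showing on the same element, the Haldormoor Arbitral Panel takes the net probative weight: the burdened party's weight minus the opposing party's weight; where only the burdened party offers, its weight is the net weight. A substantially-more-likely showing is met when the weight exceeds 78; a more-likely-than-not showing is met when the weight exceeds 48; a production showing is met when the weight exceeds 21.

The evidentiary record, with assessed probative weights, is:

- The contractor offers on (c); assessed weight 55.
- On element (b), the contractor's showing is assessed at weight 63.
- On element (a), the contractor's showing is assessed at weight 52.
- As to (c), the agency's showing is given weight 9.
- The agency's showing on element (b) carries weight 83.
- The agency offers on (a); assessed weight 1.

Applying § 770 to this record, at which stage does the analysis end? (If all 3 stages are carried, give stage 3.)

Stage 1 — burden on contractor; standard: a more-likely-than-not showing (weight exceeds 48).
    (a): 52 − 1 = 51 > 48 [met]
  Stage 1 is satisfied; the onus moves to the agency.
Stage 2 — burden on agency; standard: a production showing (weight exceeds 21).
    (b): 83 − 63 = 20 ≤ 21 [not met]
  Not every element is met, so the agency fails to carry Stage 2.
The contractor prevails.

stage 2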